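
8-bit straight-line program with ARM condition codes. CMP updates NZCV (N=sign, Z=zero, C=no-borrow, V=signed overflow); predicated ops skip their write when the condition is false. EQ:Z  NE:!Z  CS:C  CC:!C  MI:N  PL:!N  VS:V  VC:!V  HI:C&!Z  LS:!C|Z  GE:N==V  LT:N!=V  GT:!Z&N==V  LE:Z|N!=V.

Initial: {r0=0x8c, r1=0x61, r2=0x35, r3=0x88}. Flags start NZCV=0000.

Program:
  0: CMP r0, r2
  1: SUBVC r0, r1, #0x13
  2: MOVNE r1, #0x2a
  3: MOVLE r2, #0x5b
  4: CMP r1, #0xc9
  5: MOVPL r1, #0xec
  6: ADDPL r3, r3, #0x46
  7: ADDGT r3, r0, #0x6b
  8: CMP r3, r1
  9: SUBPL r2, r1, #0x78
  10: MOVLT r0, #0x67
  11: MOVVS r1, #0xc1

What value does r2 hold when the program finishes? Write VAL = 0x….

0: ✓ CMP  NZCV=0011
1: · SUBVC
2: ✓ MOVNE  r1←0x2a
3: ✓ MOVLE  r2←0x5b
4: ✓ CMP  NZCV=0000
5: ✓ MOVPL  r1←0xec
6: ✓ ADDPL  r3←0xce
7: ✓ ADDGT  r3←0xf7
8: ✓ CMP  NZCV=0010
9: ✓ SUBPL  r2←0x74
10: · MOVLT
11: · MOVVS

VAL = 0x74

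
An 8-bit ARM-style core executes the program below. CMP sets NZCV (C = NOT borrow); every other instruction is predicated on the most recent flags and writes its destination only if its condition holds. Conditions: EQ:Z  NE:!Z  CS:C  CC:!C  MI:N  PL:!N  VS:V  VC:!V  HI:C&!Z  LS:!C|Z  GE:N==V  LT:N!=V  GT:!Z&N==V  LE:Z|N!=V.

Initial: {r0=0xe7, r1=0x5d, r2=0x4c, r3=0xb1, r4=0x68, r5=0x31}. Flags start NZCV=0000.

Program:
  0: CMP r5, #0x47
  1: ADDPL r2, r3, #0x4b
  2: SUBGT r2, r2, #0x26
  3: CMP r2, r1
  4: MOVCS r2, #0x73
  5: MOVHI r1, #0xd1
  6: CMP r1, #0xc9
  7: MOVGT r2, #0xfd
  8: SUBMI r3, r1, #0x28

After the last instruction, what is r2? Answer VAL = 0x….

VAL = 0xfd

[0] flags=1000 → (cmp)
[1] flags=1000 PL?F → skip
[2] flags=1000 GT?F → skip
[3] flags=1000 → (cmp)
[4] flags=1000 CS?F → skip
[5] flags=1000 HI?F → skip
[6] flags=1001 → (cmp)
[7] flags=1001 GT?T → r2=0xfd
[8] flags=1001 MI?T → r3=0x35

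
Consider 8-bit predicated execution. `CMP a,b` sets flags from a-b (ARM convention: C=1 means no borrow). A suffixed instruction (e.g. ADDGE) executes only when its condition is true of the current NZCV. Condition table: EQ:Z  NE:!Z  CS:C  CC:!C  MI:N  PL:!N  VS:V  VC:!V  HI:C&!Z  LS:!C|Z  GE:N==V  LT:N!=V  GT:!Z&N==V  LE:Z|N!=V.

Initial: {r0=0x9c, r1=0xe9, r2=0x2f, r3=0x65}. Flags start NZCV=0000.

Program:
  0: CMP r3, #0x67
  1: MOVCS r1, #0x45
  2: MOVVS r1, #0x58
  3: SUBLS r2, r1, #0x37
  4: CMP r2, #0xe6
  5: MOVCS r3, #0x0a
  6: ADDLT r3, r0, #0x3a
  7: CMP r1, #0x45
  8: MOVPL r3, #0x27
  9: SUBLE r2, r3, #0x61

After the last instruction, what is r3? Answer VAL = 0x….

VAL = 0xd6

0: ✓ CMP  NZCV=1000
1: · MOVCS
2: · MOVVS
3: ✓ SUBLS  r2←0xb2
4: ✓ CMP  NZCV=1000
5: · MOVCS
6: ✓ ADDLT  r3←0xd6
7: ✓ CMP  NZCV=1010
8: · MOVPL
9: ✓ SUBLE  r2←0x75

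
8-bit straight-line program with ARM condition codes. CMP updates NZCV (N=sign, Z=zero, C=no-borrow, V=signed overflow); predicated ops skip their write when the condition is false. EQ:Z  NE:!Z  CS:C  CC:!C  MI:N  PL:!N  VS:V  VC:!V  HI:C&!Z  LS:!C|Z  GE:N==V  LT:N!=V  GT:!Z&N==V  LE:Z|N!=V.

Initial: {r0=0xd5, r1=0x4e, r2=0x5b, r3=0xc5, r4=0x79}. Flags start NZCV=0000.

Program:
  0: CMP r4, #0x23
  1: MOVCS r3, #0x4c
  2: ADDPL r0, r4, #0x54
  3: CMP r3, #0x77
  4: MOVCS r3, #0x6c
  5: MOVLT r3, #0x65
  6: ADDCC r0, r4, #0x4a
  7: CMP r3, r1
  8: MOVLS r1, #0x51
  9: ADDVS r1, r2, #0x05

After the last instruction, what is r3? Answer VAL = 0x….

0: ✓ CMP  NZCV=0010
1: ✓ MOVCS  r3←0x4c
2: ✓ ADDPL  r0←0xcd
3: ✓ CMP  NZCV=1000
4: · MOVCS
5: ✓ MOVLT  r3←0x65
6: ✓ ADDCC  r0←0xc3
7: ✓ CMP  NZCV=0010
8: · MOVLS
9: · ADDVS

VAL = 0x65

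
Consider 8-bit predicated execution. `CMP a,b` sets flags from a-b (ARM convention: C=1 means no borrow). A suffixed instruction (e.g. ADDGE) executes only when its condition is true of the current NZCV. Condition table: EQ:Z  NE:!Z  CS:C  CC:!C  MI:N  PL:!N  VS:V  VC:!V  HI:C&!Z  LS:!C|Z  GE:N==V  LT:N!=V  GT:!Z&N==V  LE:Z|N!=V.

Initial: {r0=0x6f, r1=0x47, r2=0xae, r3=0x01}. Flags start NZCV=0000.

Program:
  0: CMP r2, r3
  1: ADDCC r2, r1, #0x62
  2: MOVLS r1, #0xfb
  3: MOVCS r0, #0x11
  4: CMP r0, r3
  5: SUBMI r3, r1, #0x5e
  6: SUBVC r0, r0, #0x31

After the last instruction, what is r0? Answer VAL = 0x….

VAL = 0xe0

0: ✓ CMP  NZCV=1010
1: · ADDCC
2: · MOVLS
3: ✓ MOVCS  r0←0x11
4: ✓ CMP  NZCV=0010
5: · SUBMI
6: ✓ SUBVC  r0←0xe0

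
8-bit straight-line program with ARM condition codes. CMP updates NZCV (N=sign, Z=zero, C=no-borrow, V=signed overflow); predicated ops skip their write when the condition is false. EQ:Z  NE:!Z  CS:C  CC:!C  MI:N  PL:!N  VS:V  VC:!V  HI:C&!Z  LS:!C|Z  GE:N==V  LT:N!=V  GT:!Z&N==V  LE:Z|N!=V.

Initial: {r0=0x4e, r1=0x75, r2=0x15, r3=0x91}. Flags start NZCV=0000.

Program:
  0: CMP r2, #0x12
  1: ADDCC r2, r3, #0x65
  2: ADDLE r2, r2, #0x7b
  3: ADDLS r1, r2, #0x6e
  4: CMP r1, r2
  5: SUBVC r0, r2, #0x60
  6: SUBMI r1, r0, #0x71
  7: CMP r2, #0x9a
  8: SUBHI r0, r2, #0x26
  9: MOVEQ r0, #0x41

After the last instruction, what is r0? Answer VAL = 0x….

0: ✓ CMP  NZCV=0010
1: · ADDCC
2: · ADDLE
3: · ADDLS
4: ✓ CMP  NZCV=0010
5: ✓ SUBVC  r0←0xb5
6: · SUBMI
7: ✓ CMP  NZCV=0000
8: · SUBHI
9: · MOVEQ

VAL = 0xb5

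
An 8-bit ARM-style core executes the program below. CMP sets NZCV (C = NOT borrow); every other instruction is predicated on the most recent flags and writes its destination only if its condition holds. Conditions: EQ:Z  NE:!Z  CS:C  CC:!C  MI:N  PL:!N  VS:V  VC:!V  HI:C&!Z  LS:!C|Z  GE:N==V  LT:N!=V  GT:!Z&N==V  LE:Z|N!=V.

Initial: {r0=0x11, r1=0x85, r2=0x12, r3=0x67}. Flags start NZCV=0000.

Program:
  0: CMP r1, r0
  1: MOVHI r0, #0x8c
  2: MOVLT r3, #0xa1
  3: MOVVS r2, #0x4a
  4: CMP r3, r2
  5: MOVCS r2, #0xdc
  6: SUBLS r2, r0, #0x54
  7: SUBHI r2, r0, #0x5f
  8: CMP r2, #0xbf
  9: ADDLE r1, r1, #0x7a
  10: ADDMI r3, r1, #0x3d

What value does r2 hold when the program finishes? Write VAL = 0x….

[0] flags=0011 → (cmp)
[1] flags=0011 HI?T → r0=0x8c
[2] flags=0011 LT?T → r3=0xa1
[3] flags=0011 VS?T → r2=0x4a
[4] flags=0011 → (cmp)
[5] flags=0011 CS?T → r2=0xdc
[6] flags=0011 LS?F → skip
[7] flags=0011 HI?T → r2=0x2d
[8] flags=0000 → (cmp)
[9] flags=0000 LE?F → skip
[10] flags=0000 MI?F → skip

VAL = 0x2d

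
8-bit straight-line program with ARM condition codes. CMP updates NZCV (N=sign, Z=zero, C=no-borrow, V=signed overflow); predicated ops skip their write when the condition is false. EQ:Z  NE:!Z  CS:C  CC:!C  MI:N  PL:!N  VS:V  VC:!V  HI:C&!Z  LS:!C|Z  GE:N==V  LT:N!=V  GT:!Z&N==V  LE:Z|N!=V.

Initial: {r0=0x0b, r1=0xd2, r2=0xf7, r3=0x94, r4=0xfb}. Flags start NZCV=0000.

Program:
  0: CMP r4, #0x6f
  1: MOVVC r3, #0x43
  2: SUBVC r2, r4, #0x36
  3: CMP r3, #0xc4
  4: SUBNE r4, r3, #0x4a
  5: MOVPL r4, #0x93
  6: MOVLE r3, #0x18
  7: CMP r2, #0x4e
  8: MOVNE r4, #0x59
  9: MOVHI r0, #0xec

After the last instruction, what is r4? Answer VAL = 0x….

VAL = 0x59

[0] flags=1010 → (cmp)
[1] flags=1010 VC?T → r3=0x43
[2] flags=1010 VC?T → r2=0xc5
[3] flags=0000 → (cmp)
[4] flags=0000 NE?T → r4=0xf9
[5] flags=0000 PL?T → r4=0x93
[6] flags=0000 LE?F → skip
[7] flags=0011 → (cmp)
[8] flags=0011 NE?T → r4=0x59
[9] flags=0011 HI?T → r0=0xec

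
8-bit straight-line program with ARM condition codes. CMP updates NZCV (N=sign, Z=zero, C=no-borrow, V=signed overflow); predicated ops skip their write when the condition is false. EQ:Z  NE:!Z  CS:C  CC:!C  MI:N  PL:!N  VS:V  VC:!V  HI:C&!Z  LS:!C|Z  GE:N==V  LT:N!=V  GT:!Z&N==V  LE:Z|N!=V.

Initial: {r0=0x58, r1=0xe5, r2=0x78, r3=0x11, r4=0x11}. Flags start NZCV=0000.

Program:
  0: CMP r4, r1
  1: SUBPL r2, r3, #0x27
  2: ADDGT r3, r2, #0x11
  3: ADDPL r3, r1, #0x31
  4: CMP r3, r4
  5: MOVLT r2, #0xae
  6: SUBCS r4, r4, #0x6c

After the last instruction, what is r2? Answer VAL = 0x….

0: ✓ CMP  NZCV=0000
1: ✓ SUBPL  r2←0xea
2: ✓ ADDGT  r3←0xfb
3: ✓ ADDPL  r3←0x16
4: ✓ CMP  NZCV=0010
5: · MOVLT
6: ✓ SUBCS  r4←0xa5

VAL = 0xea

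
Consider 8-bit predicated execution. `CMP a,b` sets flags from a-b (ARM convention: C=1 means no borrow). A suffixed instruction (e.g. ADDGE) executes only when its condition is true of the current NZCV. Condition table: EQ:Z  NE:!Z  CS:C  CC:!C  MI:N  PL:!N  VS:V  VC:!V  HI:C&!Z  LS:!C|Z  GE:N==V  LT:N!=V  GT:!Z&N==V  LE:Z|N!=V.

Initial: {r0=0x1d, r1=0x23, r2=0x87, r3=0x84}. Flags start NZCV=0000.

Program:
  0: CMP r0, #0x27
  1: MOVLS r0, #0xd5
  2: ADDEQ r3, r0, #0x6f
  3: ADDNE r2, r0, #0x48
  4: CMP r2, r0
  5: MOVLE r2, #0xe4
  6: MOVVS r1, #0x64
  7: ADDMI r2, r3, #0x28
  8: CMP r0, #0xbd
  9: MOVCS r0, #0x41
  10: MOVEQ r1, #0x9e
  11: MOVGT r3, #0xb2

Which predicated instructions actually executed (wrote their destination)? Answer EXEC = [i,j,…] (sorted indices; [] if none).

EXEC = [1,3,9,11]

0: ✓ CMP  NZCV=1000
1: ✓ MOVLS  r0←0xd5
2: · ADDEQ
3: ✓ ADDNE  r2←0x1d
4: ✓ CMP  NZCV=0000
5: · MOVLE
6: · MOVVS
7: · ADDMI
8: ✓ CMP  NZCV=0010
9: ✓ MOVCS  r0←0x41
10: · MOVEQ
11: ✓ MOVGT  r3←0xb2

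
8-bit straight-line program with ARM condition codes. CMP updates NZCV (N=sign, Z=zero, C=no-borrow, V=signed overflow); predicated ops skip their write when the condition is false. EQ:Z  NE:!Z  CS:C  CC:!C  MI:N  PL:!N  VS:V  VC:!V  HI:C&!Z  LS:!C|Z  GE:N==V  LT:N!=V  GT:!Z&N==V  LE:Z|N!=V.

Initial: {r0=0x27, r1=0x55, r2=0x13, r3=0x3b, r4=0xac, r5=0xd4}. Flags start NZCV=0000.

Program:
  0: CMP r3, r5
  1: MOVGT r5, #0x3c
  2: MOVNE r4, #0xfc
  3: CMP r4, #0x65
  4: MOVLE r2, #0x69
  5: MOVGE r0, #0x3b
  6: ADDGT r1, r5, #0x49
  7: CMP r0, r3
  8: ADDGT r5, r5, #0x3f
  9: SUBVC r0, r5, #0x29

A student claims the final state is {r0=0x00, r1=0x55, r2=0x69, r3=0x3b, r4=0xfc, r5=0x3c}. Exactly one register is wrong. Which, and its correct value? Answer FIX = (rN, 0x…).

0: ✓ CMP  NZCV=0000
1: ✓ MOVGT  r5←0x3c
2: ✓ MOVNE  r4←0xfc
3: ✓ CMP  NZCV=1010
4: ✓ MOVLE  r2←0x69
5: · MOVGE
6: · ADDGT
7: ✓ CMP  NZCV=1000
8: · ADDGT
9: ✓ SUBVC  r0←0x13

FIX = (r0, 0x13)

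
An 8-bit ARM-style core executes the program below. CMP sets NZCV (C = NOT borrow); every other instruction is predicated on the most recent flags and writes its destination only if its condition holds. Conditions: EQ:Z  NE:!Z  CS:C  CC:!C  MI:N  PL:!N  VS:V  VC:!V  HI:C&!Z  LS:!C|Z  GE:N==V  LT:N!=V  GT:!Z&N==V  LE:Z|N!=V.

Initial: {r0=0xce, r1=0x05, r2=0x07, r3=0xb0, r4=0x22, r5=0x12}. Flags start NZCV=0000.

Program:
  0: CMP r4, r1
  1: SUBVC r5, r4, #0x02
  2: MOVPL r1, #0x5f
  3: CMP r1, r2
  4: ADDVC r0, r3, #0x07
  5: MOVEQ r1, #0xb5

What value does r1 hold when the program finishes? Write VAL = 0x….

VAL = 0x5f

[0] flags=0010 → (cmp)
[1] flags=0010 VC?T → r5=0x20
[2] flags=0010 PL?T → r1=0x5f
[3] flags=0010 → (cmp)
[4] flags=0010 VC?T → r0=0xb7
[5] flags=0010 EQ?F → skip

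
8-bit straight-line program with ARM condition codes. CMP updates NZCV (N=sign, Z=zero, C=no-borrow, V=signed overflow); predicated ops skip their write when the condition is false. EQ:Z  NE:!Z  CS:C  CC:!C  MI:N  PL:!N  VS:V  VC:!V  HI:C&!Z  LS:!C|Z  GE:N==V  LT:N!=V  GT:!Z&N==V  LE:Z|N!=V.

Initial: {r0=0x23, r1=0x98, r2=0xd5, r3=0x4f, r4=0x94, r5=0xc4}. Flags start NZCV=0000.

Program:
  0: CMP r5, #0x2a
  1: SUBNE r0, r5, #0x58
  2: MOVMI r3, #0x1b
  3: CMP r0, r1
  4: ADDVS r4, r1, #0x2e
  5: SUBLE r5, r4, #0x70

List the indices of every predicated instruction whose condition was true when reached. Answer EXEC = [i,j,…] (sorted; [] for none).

EXEC = [1,2,4]

[0] flags=1010 → (cmp)
[1] flags=1010 NE?T → r0=0x6c
[2] flags=1010 MI?T → r3=0x1b
[3] flags=1001 → (cmp)
[4] flags=1001 VS?T → r4=0xc6
[5] flags=1001 LE?F → skip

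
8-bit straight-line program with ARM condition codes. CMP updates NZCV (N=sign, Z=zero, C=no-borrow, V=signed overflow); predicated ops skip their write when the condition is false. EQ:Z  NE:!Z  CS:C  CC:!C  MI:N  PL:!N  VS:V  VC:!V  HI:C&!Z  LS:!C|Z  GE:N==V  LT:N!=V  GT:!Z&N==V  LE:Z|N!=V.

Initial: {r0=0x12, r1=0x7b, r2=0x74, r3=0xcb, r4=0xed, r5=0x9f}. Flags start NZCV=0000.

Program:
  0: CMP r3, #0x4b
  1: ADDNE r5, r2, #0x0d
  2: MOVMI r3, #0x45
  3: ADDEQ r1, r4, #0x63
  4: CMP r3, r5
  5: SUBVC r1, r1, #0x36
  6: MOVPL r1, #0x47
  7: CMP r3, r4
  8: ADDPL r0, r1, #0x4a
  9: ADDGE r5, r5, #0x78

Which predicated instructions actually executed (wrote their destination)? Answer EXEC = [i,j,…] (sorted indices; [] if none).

EXEC = [1,2,8,9]

[0] flags=1010 → (cmp)
[1] flags=1010 NE?T → r5=0x81
[2] flags=1010 MI?T → r3=0x45
[3] flags=1010 EQ?F → skip
[4] flags=1001 → (cmp)
[5] flags=1001 VC?F → skip
[6] flags=1001 PL?F → skip
[7] flags=0000 → (cmp)
[8] flags=0000 PL?T → r0=0xc5
[9] flags=0000 GE?T → r5=0xf9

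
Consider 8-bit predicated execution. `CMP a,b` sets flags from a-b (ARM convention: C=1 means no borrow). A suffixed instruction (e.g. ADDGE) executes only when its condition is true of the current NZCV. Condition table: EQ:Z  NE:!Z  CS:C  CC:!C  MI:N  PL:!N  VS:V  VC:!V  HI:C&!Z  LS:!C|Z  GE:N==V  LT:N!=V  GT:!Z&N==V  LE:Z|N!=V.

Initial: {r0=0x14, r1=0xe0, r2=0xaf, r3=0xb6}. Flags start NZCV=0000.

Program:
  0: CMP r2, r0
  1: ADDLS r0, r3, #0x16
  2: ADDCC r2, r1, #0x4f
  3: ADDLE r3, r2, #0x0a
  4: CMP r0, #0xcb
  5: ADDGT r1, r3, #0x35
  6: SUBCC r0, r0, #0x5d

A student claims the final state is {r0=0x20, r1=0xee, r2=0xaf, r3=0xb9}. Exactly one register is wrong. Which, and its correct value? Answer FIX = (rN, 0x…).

[0] flags=1010 → (cmp)
[1] flags=1010 LS?F → skip
[2] flags=1010 CC?F → skip
[3] flags=1010 LE?T → r3=0xb9
[4] flags=0000 → (cmp)
[5] flags=0000 GT?T → r1=0xee
[6] flags=0000 CC?T → r0=0xb7

FIX = (r0, 0xb7)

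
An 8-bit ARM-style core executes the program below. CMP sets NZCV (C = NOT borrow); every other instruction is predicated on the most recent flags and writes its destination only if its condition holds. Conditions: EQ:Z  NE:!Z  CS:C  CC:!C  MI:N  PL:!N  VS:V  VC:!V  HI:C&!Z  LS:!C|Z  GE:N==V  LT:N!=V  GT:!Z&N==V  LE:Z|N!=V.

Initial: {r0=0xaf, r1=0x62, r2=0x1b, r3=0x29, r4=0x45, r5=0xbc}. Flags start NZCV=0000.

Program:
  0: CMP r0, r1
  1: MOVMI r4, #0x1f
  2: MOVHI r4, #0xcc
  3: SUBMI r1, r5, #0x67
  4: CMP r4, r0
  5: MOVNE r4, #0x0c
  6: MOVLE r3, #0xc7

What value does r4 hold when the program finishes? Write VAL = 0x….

0: ✓ CMP  NZCV=0011
1: · MOVMI
2: ✓ MOVHI  r4←0xcc
3: · SUBMI
4: ✓ CMP  NZCV=0010
5: ✓ MOVNE  r4←0x0c
6: · MOVLE

VAL = 0x0c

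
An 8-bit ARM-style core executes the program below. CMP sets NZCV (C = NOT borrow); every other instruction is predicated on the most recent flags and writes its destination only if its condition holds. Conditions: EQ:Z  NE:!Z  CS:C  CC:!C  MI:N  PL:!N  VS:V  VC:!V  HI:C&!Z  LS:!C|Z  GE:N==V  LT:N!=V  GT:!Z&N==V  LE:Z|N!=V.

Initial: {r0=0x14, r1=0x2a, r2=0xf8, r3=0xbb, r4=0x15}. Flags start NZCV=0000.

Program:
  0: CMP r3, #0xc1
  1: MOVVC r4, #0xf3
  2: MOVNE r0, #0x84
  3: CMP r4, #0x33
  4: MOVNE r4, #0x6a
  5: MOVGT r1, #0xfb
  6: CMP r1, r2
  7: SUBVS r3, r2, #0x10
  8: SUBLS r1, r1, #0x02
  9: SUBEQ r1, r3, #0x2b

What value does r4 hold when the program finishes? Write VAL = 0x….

[0] flags=1000 → (cmp)
[1] flags=1000 VC?T → r4=0xf3
[2] flags=1000 NE?T → r0=0x84
[3] flags=1010 → (cmp)
[4] flags=1010 NE?T → r4=0x6a
[5] flags=1010 GT?F → skip
[6] flags=0000 → (cmp)
[7] flags=0000 VS?F → skip
[8] flags=0000 LS?T → r1=0x28
[9] flags=0000 EQ?F → skip

VAL = 0x6a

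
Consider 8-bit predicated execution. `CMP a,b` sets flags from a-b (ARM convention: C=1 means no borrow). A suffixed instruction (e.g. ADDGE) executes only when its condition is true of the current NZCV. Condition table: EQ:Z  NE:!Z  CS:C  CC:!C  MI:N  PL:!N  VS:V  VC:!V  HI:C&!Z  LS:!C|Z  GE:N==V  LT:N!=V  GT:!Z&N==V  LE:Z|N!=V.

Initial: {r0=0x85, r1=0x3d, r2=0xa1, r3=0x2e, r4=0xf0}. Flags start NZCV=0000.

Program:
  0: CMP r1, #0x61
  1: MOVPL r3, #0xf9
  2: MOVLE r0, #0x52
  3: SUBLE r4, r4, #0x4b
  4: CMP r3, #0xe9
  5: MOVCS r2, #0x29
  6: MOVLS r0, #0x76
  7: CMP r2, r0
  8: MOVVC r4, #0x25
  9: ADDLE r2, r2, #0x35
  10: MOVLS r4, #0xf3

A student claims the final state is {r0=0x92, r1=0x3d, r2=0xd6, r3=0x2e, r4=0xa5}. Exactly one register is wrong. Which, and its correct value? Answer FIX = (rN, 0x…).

FIX = (r0, 0x76)

[0] flags=1000 → (cmp)
[1] flags=1000 PL?F → skip
[2] flags=1000 LE?T → r0=0x52
[3] flags=1000 LE?T → r4=0xa5
[4] flags=0000 → (cmp)
[5] flags=0000 CS?F → skip
[6] flags=0000 LS?T → r0=0x76
[7] flags=0011 → (cmp)
[8] flags=0011 VC?F → skip
[9] flags=0011 LE?T → r2=0xd6
[10] flags=0011 LS?F → skip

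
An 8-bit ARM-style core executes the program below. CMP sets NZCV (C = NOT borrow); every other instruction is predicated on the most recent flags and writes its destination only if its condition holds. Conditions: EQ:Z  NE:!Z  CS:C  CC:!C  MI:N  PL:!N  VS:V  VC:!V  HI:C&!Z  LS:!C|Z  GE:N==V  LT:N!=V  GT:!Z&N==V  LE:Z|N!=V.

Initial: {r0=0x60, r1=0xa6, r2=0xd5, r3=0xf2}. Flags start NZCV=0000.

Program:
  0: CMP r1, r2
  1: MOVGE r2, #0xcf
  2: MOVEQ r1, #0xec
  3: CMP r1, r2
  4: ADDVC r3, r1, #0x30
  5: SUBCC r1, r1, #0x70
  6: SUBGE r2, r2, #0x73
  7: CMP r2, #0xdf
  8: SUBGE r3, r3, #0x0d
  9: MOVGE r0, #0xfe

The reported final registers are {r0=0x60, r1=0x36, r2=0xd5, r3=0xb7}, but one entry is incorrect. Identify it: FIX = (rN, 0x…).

FIX = (r3, 0xd6)

[0] flags=1000 → (cmp)
[1] flags=1000 GE?F → skip
[2] flags=1000 EQ?F → skip
[3] flags=1000 → (cmp)
[4] flags=1000 VC?T → r3=0xd6
[5] flags=1000 CC?T → r1=0x36
[6] flags=1000 GE?F → skip
[7] flags=1000 → (cmp)
[8] flags=1000 GE?F → skip
[9] flags=1000 GE?F → skip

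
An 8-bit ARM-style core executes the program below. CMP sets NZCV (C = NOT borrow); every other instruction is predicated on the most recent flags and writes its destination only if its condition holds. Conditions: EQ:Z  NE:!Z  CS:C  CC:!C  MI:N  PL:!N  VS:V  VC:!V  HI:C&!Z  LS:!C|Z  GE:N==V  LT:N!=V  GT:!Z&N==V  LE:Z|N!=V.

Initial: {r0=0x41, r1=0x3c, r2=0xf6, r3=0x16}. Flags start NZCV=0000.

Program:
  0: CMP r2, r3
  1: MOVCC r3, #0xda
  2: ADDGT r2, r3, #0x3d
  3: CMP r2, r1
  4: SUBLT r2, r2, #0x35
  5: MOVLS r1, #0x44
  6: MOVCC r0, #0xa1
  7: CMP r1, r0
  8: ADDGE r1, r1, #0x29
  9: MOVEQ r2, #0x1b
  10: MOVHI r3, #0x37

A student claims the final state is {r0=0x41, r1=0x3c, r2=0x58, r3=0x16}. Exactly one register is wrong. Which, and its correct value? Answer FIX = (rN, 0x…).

[0] flags=1010 → (cmp)
[1] flags=1010 CC?F → skip
[2] flags=1010 GT?F → skip
[3] flags=1010 → (cmp)
[4] flags=1010 LT?T → r2=0xc1
[5] flags=1010 LS?F → skip
[6] flags=1010 CC?F → skip
[7] flags=1000 → (cmp)
[8] flags=1000 GE?F → skip
[9] flags=1000 EQ?F → skip
[10] flags=1000 HI?F → skip

FIX = (r2, 0xc1)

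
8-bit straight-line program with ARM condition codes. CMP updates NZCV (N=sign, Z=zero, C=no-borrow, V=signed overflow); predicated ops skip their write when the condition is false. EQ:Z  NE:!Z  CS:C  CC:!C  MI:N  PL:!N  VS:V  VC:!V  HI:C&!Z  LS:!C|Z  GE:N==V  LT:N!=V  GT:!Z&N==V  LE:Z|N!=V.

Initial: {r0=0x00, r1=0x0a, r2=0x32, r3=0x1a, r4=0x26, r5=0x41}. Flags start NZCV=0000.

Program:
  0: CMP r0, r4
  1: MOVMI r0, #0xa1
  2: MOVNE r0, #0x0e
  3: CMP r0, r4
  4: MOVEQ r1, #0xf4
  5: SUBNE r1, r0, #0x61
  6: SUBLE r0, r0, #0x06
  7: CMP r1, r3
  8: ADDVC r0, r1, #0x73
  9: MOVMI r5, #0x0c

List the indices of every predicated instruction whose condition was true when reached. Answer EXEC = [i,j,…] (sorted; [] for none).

EXEC = [1,2,5,6,8,9]

0: ✓ CMP  NZCV=1000
1: ✓ MOVMI  r0←0xa1
2: ✓ MOVNE  r0←0x0e
3: ✓ CMP  NZCV=1000
4: · MOVEQ
5: ✓ SUBNE  r1←0xad
6: ✓ SUBLE  r0←0x08
7: ✓ CMP  NZCV=1010
8: ✓ ADDVC  r0←0x20
9: ✓ MOVMI  r5←0x0c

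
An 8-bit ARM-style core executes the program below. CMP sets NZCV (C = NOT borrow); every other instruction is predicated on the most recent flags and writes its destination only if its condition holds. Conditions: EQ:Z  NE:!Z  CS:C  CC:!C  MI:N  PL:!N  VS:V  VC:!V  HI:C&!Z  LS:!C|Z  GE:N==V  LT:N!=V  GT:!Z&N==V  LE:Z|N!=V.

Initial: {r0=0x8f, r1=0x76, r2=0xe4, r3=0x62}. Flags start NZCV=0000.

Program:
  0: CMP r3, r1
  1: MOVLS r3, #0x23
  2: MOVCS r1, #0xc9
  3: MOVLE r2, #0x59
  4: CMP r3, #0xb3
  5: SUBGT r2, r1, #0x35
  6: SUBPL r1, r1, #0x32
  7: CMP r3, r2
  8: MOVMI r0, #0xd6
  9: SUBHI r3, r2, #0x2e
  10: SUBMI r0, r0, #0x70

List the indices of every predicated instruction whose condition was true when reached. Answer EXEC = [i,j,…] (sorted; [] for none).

EXEC = [1,3,5,6,8,10]

[0] flags=1000 → (cmp)
[1] flags=1000 LS?T → r3=0x23
[2] flags=1000 CS?F → skip
[3] flags=1000 LE?T → r2=0x59
[4] flags=0000 → (cmp)
[5] flags=0000 GT?T → r2=0x41
[6] flags=0000 PL?T → r1=0x44
[7] flags=1000 → (cmp)
[8] flags=1000 MI?T → r0=0xd6
[9] flags=1000 HI?F → skip
[10] flags=1000 MI?T → r0=0x66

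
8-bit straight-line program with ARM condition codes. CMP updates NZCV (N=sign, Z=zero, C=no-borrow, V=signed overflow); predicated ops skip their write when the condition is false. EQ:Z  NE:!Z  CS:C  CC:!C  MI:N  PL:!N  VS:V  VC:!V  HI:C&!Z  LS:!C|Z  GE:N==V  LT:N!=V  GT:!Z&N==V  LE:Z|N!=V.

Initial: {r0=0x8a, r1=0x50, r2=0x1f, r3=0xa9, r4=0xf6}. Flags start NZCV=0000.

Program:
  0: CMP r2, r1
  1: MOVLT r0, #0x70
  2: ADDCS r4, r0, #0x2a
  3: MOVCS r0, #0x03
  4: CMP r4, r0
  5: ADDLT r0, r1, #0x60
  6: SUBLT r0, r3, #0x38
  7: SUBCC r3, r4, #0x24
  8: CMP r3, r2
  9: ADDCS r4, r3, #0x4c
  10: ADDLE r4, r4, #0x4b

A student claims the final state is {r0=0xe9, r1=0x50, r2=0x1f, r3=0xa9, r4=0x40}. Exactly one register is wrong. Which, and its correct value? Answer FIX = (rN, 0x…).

FIX = (r0, 0x71)

[0] flags=1000 → (cmp)
[1] flags=1000 LT?T → r0=0x70
[2] flags=1000 CS?F → skip
[3] flags=1000 CS?F → skip
[4] flags=1010 → (cmp)
[5] flags=1010 LT?T → r0=0xb0
[6] flags=1010 LT?T → r0=0x71
[7] flags=1010 CC?F → skip
[8] flags=1010 → (cmp)
[9] flags=1010 CS?T → r4=0xf5
[10] flags=1010 LE?T → r4=0x40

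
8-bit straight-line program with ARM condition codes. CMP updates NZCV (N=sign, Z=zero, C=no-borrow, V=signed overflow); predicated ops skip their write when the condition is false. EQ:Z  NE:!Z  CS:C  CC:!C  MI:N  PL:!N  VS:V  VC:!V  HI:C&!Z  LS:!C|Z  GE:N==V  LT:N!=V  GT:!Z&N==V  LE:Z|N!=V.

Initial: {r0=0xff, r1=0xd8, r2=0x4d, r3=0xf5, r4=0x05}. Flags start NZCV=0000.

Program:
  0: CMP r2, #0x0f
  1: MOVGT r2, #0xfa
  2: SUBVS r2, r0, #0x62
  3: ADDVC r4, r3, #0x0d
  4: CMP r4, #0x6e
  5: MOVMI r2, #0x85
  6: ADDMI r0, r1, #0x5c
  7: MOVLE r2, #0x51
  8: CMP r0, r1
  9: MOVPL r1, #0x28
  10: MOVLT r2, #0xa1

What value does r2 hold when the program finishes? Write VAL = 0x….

VAL = 0x51

[0] flags=0010 → (cmp)
[1] flags=0010 GT?T → r2=0xfa
[2] flags=0010 VS?F → skip
[3] flags=0010 VC?T → r4=0x02
[4] flags=1000 → (cmp)
[5] flags=1000 MI?T → r2=0x85
[6] flags=1000 MI?T → r0=0x34
[7] flags=1000 LE?T → r2=0x51
[8] flags=0000 → (cmp)
[9] flags=0000 PL?T → r1=0x28
[10] flags=0000 LT?F → skip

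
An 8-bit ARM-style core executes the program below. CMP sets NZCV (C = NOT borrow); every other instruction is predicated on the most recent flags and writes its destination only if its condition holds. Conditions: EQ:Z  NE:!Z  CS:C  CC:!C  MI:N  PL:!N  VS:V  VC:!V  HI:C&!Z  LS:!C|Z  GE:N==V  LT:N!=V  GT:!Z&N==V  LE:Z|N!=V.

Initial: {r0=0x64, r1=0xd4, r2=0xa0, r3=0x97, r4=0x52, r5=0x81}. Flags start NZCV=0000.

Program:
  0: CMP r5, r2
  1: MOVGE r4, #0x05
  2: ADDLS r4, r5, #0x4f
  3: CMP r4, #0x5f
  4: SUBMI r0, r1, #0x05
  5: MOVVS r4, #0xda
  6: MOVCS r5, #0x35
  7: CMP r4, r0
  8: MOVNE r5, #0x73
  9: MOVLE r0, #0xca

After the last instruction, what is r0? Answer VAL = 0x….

[0] flags=1000 → (cmp)
[1] flags=1000 GE?F → skip
[2] flags=1000 LS?T → r4=0xd0
[3] flags=0011 → (cmp)
[4] flags=0011 MI?F → skip
[5] flags=0011 VS?T → r4=0xda
[6] flags=0011 CS?T → r5=0x35
[7] flags=0011 → (cmp)
[8] flags=0011 NE?T → r5=0x73
[9] flags=0011 LE?T → r0=0xca

VAL = 0xca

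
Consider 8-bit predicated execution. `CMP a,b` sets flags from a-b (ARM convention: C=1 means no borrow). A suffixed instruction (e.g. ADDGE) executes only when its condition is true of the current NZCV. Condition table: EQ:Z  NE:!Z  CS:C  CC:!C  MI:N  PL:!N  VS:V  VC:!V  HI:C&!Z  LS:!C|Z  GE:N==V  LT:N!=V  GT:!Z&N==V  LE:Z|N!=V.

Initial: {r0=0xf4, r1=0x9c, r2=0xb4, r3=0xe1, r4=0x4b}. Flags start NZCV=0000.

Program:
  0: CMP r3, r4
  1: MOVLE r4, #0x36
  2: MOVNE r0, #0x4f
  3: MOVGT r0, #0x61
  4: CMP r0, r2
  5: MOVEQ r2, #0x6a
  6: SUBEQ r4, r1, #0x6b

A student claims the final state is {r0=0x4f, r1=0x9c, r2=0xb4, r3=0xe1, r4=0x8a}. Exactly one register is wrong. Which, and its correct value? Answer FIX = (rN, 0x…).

FIX = (r4, 0x36)

0: ✓ CMP  NZCV=1010
1: ✓ MOVLE  r4←0x36
2: ✓ MOVNE  r0←0x4f
3: · MOVGT
4: ✓ CMP  NZCV=1001
5: · MOVEQ
6: · SUBEQ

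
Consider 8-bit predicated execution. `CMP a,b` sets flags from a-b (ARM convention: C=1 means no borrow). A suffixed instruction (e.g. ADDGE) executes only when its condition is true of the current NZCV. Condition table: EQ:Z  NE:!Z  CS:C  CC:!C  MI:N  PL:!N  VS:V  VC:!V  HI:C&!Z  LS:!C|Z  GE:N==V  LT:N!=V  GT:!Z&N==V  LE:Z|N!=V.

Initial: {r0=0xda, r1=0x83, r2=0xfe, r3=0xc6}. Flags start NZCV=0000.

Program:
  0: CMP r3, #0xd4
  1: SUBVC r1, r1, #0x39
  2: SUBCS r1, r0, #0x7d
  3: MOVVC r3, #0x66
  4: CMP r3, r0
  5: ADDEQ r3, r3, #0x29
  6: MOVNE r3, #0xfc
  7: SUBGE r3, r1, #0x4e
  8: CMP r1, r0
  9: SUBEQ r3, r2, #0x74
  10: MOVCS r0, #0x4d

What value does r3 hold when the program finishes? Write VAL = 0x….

0: ✓ CMP  NZCV=1000
1: ✓ SUBVC  r1←0x4a
2: · SUBCS
3: ✓ MOVVC  r3←0x66
4: ✓ CMP  NZCV=1001
5: · ADDEQ
6: ✓ MOVNE  r3←0xfc
7: ✓ SUBGE  r3←0xfc
8: ✓ CMP  NZCV=0000
9: · SUBEQ
10: · MOVCS

VAL = 0xfc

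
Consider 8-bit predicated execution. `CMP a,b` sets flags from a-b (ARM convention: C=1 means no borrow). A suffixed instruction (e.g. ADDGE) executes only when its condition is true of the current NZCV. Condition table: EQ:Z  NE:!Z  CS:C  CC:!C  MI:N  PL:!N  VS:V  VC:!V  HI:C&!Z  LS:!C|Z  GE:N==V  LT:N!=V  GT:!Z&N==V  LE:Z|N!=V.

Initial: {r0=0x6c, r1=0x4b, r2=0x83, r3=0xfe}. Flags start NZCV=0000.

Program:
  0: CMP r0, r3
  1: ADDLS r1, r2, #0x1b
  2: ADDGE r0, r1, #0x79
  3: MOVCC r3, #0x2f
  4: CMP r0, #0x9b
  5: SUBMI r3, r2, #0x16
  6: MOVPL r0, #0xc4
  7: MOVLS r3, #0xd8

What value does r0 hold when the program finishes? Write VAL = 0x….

VAL = 0xc4

0: ✓ CMP  NZCV=0000
1: ✓ ADDLS  r1←0x9e
2: ✓ ADDGE  r0←0x17
3: ✓ MOVCC  r3←0x2f
4: ✓ CMP  NZCV=0000
5: · SUBMI
6: ✓ MOVPL  r0←0xc4
7: ✓ MOVLS  r3←0xd8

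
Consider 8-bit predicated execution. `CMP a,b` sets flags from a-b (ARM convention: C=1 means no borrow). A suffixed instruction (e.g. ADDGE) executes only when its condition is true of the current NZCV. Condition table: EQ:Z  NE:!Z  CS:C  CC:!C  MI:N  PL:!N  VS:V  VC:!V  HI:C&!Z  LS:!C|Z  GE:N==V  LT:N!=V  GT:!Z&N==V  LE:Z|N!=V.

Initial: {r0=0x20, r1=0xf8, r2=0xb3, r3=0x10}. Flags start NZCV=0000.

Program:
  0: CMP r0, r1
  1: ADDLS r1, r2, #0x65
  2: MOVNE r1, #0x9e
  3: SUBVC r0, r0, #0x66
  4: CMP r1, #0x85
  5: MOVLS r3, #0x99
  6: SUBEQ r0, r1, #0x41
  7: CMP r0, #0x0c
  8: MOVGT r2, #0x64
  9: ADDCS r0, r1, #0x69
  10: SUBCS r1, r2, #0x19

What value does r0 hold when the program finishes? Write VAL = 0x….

0: ✓ CMP  NZCV=0000
1: ✓ ADDLS  r1←0x18
2: ✓ MOVNE  r1←0x9e
3: ✓ SUBVC  r0←0xba
4: ✓ CMP  NZCV=0010
5: · MOVLS
6: · SUBEQ
7: ✓ CMP  NZCV=1010
8: · MOVGT
9: ✓ ADDCS  r0←0x07
10: ✓ SUBCS  r1←0x9a

VAL = 0x07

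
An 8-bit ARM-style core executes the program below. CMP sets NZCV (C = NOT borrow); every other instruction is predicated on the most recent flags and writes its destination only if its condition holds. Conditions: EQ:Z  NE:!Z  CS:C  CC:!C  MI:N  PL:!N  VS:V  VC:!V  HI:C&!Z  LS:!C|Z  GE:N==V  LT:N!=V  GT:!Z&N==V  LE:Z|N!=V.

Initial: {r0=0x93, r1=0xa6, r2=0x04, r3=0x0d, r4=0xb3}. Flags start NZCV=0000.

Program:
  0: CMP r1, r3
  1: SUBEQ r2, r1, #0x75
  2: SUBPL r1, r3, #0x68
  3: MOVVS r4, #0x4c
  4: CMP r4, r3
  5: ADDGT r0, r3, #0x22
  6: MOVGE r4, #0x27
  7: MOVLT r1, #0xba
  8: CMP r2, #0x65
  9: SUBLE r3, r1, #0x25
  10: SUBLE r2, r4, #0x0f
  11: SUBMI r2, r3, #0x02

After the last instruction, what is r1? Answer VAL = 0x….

[0] flags=1010 → (cmp)
[1] flags=1010 EQ?F → skip
[2] flags=1010 PL?F → skip
[3] flags=1010 VS?F → skip
[4] flags=1010 → (cmp)
[5] flags=1010 GT?F → skip
[6] flags=1010 GE?F → skip
[7] flags=1010 LT?T → r1=0xba
[8] flags=1000 → (cmp)
[9] flags=1000 LE?T → r3=0x95
[10] flags=1000 LE?T → r2=0xa4
[11] flags=1000 MI?T → r2=0x93

VAL = 0xba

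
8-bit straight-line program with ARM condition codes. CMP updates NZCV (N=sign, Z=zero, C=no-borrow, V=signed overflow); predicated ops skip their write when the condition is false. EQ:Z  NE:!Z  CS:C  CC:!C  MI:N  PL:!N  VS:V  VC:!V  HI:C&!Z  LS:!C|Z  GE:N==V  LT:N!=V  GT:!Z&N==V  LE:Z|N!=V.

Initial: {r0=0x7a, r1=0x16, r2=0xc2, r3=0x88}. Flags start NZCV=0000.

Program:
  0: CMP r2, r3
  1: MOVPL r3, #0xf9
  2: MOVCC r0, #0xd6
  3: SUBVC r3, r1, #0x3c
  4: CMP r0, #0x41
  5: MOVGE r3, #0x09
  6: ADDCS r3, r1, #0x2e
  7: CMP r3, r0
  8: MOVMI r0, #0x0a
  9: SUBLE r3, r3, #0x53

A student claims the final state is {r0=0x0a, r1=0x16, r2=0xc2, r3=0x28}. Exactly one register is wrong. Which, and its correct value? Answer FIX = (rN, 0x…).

[0] flags=0010 → (cmp)
[1] flags=0010 PL?T → r3=0xf9
[2] flags=0010 CC?F → skip
[3] flags=0010 VC?T → r3=0xda
[4] flags=0010 → (cmp)
[5] flags=0010 GE?T → r3=0x09
[6] flags=0010 CS?T → r3=0x44
[7] flags=1000 → (cmp)
[8] flags=1000 MI?T → r0=0x0a
[9] flags=1000 LE?T → r3=0xf1

FIX = (r3, 0xf1)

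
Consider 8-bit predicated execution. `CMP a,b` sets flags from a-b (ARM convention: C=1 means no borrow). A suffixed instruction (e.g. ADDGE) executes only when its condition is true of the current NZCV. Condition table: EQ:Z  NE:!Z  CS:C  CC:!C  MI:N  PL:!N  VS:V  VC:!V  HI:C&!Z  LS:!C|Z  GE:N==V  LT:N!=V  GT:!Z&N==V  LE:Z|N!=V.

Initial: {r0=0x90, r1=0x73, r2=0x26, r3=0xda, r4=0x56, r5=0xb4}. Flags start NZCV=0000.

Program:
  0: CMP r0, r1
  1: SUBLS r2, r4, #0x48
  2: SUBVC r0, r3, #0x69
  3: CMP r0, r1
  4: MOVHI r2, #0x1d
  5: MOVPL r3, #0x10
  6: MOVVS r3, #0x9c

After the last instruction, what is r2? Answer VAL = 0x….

[0] flags=0011 → (cmp)
[1] flags=0011 LS?F → skip
[2] flags=0011 VC?F → skip
[3] flags=0011 → (cmp)
[4] flags=0011 HI?T → r2=0x1d
[5] flags=0011 PL?T → r3=0x10
[6] flags=0011 VS?T → r3=0x9c

VAL = 0x1d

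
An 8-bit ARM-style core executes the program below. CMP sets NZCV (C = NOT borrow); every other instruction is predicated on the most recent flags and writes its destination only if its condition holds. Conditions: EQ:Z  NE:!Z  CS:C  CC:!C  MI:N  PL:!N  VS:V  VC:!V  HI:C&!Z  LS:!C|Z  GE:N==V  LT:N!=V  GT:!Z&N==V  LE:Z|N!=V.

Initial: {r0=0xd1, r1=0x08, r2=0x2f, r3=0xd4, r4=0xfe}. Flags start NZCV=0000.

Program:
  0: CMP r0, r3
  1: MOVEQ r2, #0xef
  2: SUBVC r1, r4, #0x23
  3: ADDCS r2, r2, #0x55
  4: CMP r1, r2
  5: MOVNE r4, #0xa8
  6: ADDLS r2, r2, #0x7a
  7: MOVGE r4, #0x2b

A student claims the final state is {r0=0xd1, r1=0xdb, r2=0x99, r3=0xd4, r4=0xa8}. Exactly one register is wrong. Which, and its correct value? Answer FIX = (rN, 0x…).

FIX = (r2, 0x2f)

0: ✓ CMP  NZCV=1000
1: · MOVEQ
2: ✓ SUBVC  r1←0xdb
3: · ADDCS
4: ✓ CMP  NZCV=1010
5: ✓ MOVNE  r4←0xa8
6: · ADDLS
7: · MOVGE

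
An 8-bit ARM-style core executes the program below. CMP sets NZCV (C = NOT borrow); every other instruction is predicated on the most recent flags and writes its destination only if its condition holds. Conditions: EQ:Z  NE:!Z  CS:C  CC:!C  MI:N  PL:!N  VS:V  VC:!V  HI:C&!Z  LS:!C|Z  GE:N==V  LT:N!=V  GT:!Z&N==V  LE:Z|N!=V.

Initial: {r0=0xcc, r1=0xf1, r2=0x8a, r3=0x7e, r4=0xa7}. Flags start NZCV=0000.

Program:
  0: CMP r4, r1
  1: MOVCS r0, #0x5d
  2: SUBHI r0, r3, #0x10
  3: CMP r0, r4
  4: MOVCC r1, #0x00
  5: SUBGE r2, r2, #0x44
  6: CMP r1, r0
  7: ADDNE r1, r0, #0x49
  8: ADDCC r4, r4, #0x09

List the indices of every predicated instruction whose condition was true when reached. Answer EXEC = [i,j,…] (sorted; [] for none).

EXEC = [5,7]

0: ✓ CMP  NZCV=1000
1: · MOVCS
2: · SUBHI
3: ✓ CMP  NZCV=0010
4: · MOVCC
5: ✓ SUBGE  r2←0x46
6: ✓ CMP  NZCV=0010
7: ✓ ADDNE  r1←0x15
8: · ADDCC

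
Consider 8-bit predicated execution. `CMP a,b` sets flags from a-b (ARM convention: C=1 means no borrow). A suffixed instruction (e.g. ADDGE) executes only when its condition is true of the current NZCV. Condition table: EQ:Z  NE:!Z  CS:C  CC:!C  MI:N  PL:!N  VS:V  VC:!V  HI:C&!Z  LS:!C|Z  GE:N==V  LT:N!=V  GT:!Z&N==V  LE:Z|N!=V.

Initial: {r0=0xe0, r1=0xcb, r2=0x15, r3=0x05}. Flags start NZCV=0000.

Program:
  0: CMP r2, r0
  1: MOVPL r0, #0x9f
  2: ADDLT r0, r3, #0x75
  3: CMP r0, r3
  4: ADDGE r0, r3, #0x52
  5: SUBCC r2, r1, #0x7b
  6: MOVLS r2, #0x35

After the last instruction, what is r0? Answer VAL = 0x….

VAL = 0x9f

[0] flags=0000 → (cmp)
[1] flags=0000 PL?T → r0=0x9f
[2] flags=0000 LT?F → skip
[3] flags=1010 → (cmp)
[4] flags=1010 GE?F → skip
[5] flags=1010 CC?F → skip
[6] flags=1010 LS?F → skip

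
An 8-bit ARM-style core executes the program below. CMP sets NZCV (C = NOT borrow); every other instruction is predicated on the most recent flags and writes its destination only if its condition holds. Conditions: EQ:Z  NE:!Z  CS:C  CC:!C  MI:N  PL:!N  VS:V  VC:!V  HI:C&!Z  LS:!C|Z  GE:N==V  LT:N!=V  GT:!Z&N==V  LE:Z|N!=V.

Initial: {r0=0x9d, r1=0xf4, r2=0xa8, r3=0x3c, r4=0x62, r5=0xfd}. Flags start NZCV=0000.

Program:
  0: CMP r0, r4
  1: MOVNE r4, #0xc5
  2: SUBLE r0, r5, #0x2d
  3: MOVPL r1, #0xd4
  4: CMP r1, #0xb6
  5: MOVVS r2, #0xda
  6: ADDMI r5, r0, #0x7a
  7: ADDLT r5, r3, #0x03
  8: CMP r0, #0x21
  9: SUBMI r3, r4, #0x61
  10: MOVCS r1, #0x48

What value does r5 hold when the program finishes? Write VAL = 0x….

0: ✓ CMP  NZCV=0011
1: ✓ MOVNE  r4←0xc5
2: ✓ SUBLE  r0←0xd0
3: ✓ MOVPL  r1←0xd4
4: ✓ CMP  NZCV=0010
5: · MOVVS
6: · ADDMI
7: · ADDLT
8: ✓ CMP  NZCV=1010
9: ✓ SUBMI  r3←0x64
10: ✓ MOVCS  r1←0x48

VAL = 0xfd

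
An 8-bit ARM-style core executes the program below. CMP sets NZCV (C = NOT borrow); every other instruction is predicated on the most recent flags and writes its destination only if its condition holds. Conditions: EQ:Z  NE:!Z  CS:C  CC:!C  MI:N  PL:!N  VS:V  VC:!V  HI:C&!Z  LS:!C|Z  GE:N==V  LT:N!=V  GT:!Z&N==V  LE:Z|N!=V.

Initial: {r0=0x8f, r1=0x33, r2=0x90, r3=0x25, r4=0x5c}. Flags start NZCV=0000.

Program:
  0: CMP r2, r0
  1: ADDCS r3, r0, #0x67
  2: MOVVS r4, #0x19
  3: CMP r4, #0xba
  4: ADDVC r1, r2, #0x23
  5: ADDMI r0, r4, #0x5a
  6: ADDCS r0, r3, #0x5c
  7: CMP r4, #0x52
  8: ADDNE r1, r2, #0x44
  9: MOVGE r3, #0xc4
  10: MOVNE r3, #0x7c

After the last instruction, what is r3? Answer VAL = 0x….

VAL = 0x7c

0: ✓ CMP  NZCV=0010
1: ✓ ADDCS  r3←0xf6
2: · MOVVS
3: ✓ CMP  NZCV=1001
4: · ADDVC
5: ✓ ADDMI  r0←0xb6
6: · ADDCS
7: ✓ CMP  NZCV=0010
8: ✓ ADDNE  r1←0xd4
9: ✓ MOVGE  r3←0xc4
10: ✓ MOVNE  r3←0x7c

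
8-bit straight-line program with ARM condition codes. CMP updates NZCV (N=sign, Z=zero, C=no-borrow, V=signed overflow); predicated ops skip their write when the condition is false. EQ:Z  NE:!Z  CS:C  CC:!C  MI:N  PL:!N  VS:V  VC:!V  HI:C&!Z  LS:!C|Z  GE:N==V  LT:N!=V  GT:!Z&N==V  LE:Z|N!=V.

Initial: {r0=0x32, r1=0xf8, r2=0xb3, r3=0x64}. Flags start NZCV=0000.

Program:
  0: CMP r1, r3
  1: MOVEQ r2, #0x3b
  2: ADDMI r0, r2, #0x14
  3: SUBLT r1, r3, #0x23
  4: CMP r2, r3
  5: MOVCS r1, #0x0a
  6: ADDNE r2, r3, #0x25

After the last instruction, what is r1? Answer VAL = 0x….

VAL = 0x0a

[0] flags=1010 → (cmp)
[1] flags=1010 EQ?F → skip
[2] flags=1010 MI?T → r0=0xc7
[3] flags=1010 LT?T → r1=0x41
[4] flags=0011 → (cmp)
[5] flags=0011 CS?T → r1=0x0a
[6] flags=0011 NE?T → r2=0x89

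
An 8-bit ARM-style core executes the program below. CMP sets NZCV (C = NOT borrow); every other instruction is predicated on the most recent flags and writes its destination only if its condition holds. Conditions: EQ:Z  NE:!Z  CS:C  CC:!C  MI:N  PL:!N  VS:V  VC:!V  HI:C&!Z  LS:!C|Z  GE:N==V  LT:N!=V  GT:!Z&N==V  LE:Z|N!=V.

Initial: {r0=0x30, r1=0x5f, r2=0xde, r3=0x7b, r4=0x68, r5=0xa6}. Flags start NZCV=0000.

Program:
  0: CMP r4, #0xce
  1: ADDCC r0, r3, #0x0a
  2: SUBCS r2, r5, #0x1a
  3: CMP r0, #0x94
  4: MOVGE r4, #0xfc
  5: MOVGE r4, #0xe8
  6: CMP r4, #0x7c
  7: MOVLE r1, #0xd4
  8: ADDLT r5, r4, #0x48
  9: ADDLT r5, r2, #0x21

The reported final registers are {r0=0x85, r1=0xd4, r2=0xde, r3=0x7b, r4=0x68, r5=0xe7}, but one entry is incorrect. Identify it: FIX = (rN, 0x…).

0: ✓ CMP  NZCV=1001
1: ✓ ADDCC  r0←0x85
2: · SUBCS
3: ✓ CMP  NZCV=1000
4: · MOVGE
5: · MOVGE
6: ✓ CMP  NZCV=1000
7: ✓ MOVLE  r1←0xd4
8: ✓ ADDLT  r5←0xb0
9: ✓ ADDLT  r5←0xff

FIX = (r5, 0xff)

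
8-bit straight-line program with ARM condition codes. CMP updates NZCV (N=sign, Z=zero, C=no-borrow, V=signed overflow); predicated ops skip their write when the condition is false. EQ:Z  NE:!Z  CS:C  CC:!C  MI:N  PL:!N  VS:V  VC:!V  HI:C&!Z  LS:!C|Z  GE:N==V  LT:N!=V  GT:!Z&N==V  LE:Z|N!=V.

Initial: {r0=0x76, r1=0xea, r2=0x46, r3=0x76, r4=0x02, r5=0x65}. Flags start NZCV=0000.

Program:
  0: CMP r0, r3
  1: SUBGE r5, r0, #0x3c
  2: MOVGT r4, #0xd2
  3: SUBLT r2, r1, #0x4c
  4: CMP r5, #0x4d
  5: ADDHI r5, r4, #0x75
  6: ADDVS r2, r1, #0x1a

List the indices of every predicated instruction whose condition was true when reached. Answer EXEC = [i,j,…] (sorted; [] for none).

[0] flags=0110 → (cmp)
[1] flags=0110 GE?T → r5=0x3a
[2] flags=0110 GT?F → skip
[3] flags=0110 LT?F → skip
[4] flags=1000 → (cmp)
[5] flags=1000 HI?F → skip
[6] flags=1000 VS?F → skip

EXEC = [1]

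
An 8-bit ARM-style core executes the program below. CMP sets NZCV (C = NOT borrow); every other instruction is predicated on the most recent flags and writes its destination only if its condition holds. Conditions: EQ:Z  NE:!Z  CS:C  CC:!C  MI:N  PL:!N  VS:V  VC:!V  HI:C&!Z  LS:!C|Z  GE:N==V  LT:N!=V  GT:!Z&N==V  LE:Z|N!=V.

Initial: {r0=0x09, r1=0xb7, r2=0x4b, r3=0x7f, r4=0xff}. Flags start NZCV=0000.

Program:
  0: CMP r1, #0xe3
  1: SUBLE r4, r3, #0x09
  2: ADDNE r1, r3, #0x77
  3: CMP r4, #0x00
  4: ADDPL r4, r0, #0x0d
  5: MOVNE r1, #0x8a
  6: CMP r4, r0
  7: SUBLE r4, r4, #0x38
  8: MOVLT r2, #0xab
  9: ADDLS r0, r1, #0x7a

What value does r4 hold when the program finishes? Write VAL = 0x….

[0] flags=1000 → (cmp)
[1] flags=1000 LE?T → r4=0x76
[2] flags=1000 NE?T → r1=0xf6
[3] flags=0010 → (cmp)
[4] flags=0010 PL?T → r4=0x16
[5] flags=0010 NE?T → r1=0x8a
[6] flags=0010 → (cmp)
[7] flags=0010 LE?F → skip
[8] flags=0010 LT?F → skip
[9] flags=0010 LS?F → skip

VAL = 0x16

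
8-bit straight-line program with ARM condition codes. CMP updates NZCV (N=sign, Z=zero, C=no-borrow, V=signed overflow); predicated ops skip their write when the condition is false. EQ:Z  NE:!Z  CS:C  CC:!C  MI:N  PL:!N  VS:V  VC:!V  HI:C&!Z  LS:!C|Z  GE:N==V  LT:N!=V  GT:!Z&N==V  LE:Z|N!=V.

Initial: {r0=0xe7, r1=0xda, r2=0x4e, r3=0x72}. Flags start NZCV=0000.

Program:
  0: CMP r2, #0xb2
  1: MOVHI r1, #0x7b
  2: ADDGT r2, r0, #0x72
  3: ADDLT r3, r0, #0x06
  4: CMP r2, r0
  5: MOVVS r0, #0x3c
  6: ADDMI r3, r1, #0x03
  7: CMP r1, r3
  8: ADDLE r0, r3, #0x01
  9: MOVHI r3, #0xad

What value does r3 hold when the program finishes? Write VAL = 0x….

[0] flags=1001 → (cmp)
[1] flags=1001 HI?F → skip
[2] flags=1001 GT?T → r2=0x59
[3] flags=1001 LT?F → skip
[4] flags=0000 → (cmp)
[5] flags=0000 VS?F → skip
[6] flags=0000 MI?F → skip
[7] flags=0011 → (cmp)
[8] flags=0011 LE?T → r0=0x73
[9] flags=0011 HI?T → r3=0xad

VAL = 0xad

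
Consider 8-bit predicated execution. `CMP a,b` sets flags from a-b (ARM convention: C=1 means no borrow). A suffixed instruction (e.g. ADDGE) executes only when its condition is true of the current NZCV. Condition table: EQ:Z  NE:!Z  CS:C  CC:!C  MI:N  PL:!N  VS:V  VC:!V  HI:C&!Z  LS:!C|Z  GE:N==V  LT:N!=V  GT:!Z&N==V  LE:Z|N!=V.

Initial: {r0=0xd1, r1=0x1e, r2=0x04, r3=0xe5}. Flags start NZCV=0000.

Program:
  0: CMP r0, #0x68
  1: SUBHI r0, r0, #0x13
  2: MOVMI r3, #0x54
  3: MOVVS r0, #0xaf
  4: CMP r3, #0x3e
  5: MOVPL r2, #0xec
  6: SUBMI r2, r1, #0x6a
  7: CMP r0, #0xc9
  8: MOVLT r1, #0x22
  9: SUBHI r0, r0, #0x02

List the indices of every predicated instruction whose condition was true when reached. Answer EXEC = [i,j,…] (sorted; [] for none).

EXEC = [1,3,6,8]

0: ✓ CMP  NZCV=0011
1: ✓ SUBHI  r0←0xbe
2: · MOVMI
3: ✓ MOVVS  r0←0xaf
4: ✓ CMP  NZCV=1010
5: · MOVPL
6: ✓ SUBMI  r2←0xb4
7: ✓ CMP  NZCV=1000
8: ✓ MOVLT  r1←0x22
9: · SUBHI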